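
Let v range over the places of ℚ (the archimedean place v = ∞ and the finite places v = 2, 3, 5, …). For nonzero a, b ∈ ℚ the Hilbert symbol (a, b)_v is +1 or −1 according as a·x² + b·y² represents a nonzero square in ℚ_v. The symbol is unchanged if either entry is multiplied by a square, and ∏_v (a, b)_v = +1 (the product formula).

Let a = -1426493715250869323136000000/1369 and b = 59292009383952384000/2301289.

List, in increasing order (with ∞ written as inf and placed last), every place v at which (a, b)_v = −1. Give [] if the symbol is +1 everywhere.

Mod squares: a ≡ -806, b ≡ 76415. Check v ∈ {∞, 2, 3, 5, 13, 17, 29, 31, 37, 41}.
v=13: a=13^3·(≡9), b=13^2·(≡4) mod 13; (9|13)=+1, (4|13)=+1; (−1)^{3·2·6}·(+1)^2·(+1)^3 = +1.
v=2: v_2(a)=13, v_2(b)=18; units ≡ 5, 7 (mod 8); ε·ε+αω+βω = 0·1+13·0+18·1 ≡ 0  ⇒  (a,b)_2 = +1.
v=5: a=5^6·(≡4), b=5^3·(≡3) mod 5; (4|5)=+1, (3|5)=-1; (−1)^{6·3·2}·(+1)^3·(-1)^6 = +1.
v=37: a=37^-2·(≡6), b=37^-2·(≡12) mod 37; (6|37)=-1, (12|37)=+1; (−1)^{-2·-2·18}·(-1)^-2·(+1)^-2 = +1.
v=∞: -806 < 0 and 76415 > 0  ⇒  (a,b)_∞ = +1.
v=31: a=31^5·(≡4), b=31^3·(≡20) mod 31; (4|31)=+1, (20|31)=+1; (−1)^{5·3·15}·(+1)^3·(+1)^5 = -1.
v=17: a=17^2·(≡10), b=17^1·(≡14) mod 17; (10|17)=-1, (14|17)=-1; (−1)^{2·1·8}·(-1)^1·(-1)^2 = -1.
v=41: a=41^0·(≡22), b=41^-2·(≡2) mod 41; (22|41)=-1, (2|41)=+1; (−1)^{0·-2·20}·(-1)^-2·(+1)^0 = +1.
v=3: a=3^6·(≡1), b=3^6·(≡2) mod 3; (1|3)=+1, (2|3)=-1; (−1)^{6·6·1}·(+1)^6·(-1)^6 = +1.
v=29: a=29^2·(≡16), b=29^1·(≡28) mod 29; (16|29)=+1, (28|29)=+1; (−1)^{2·1·14}·(+1)^1·(+1)^2 = +1.
|Ram(-806, 76415)| = 2, even; anisotropic at {17, 31}.

[17, 31]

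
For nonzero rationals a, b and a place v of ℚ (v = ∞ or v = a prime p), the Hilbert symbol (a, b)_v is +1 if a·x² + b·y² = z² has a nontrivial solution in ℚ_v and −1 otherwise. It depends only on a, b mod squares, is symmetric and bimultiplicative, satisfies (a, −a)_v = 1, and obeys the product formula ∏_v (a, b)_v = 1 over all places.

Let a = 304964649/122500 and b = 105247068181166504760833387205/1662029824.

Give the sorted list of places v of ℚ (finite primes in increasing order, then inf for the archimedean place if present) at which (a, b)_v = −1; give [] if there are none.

Mod squares: a ≡ 969, b ≡ 4845. Check v ∈ {∞, 2, 3, 5, 7, 11, 13, 17, 19, 29, 31}.
v=17: a=17^3·(≡14), b=17^9·(≡9) mod 17; (14|17)=-1, (9|17)=+1; (−1)^{3·9·8}·(-1)^9·(+1)^3 = -1.
v=2: v_2(a)=-2, v_2(b)=-12; units ≡ 1, 5 (mod 8); ε·ε+αω+βω = 0·0+-2·1+-12·0 ≡ 0  ⇒  (a,b)_2 = +1.
v=13: a=13^0·(≡2), b=13^-2·(≡9) mod 13; (2|13)=-1, (9|13)=+1; (−1)^{0·-2·6}·(-1)^-2·(+1)^0 = +1.
v=19: a=19^1·(≡12), b=19^3·(≡15) mod 19; (12|19)=-1, (15|19)=-1; (−1)^{1·3·9}·(-1)^3·(-1)^1 = -1.
v=3: a=3^3·(≡2), b=3^7·(≡1) mod 3; (2|3)=-1, (1|3)=+1; (−1)^{3·7·1}·(-1)^7·(+1)^3 = +1.
v=31: a=31^0·(≡25), b=31^2·(≡1) mod 31; (25|31)=+1, (1|31)=+1; (−1)^{0·2·15}·(+1)^2·(+1)^0 = +1.
v=5: a=5^-4·(≡4), b=5^1·(≡4) mod 5; (4|5)=+1, (4|5)=+1; (−1)^{-4·1·2}·(+1)^1·(+1)^-4 = +1.
v=7: a=7^-2·(≡3), b=7^-4·(≡1) mod 7; (3|7)=-1, (1|7)=+1; (−1)^{-2·-4·3}·(-1)^-4·(+1)^-2 = +1.
v=29: a=29^0·(≡10), b=29^2·(≡15) mod 29; (10|29)=-1, (15|29)=-1; (−1)^{0·2·14}·(-1)^2·(-1)^0 = +1.
v=∞: 969 > 0 and 4845 > 0  ⇒  (a,b)_∞ = +1.
v=11: a=11^2·(≡4), b=11^4·(≡5) mod 11; (4|11)=+1, (5|11)=+1; (−1)^{2·4·5}·(+1)^4·(+1)^2 = +1.
Ram(969, 4845) = {17, 19}; no ℚ_17-point on the conic.

[17, 19]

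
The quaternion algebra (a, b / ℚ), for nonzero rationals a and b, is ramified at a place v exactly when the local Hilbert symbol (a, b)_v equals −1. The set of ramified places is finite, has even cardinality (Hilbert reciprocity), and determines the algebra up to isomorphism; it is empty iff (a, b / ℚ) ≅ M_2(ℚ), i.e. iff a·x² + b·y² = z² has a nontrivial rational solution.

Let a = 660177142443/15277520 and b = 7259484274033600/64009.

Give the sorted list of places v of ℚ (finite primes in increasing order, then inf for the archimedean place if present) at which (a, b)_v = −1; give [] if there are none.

[2, 13]

(a, b) ≡ (82615, 31) mod (ℚ^×)²; places V = {2, 3, 5, 7, 11, 13, 19, 23, 31, 41, 43, ∞}.
(a,b)_43: α=2, u≡30; β=2, v≡10 (mod 43); (30|43)=-1, (10|43)=+1; sign (−1)^0·-1^2·+1^2 = +1.
(a,b)_23: α=-2, u≡5; β=-2, v≡12 (mod 23); (5|23)=-1, (12|23)=+1; sign (−1)^0·-1^-2·+1^-2 = +1.
(a,b)_31: α=1, u≡21; β=3, v≡18 (mod 31); (21|31)=-1, (18|31)=+1; sign (−1)^1·-1^3·+1^1 = +1.
(a,b)_11: α=0, u≡1; β=-2, v≡4 (mod 11); (1|11)=+1, (4|11)=+1; sign (−1)^0·+1^-2·+1^0 = +1.
(a,b)_41: α=1, u≡6; β=2, v≡18 (mod 41); (6|41)=-1, (18|41)=+1; sign (−1)^0·-1^2·+1^1 = +1.
(a,b)_5: α=-1, u≡2; β=2, v≡1 (mod 5); (2|5)=-1, (1|5)=+1; sign (−1)^0·-1^2·+1^-1 = +1.
(a,b)_13: α=1, u≡7; β=0, v≡5 (mod 13); (7|13)=-1, (5|13)=-1; sign (−1)^0·-1^0·-1^1 = -1.
(a,b)_3: α=2, u≡1; β=0, v≡1 (mod 3); (1|3)=+1, (1|3)=+1; sign (−1)^0·+1^0·+1^2 = +1.
(a,b)_19: α=-2, u≡2; β=0, v≡10 (mod 19); (2|19)=-1, (10|19)=-1; sign (−1)^0·-1^0·-1^-2 = +1.
(a,b)_2: α=-4, β=6; u≡7, v≡7 (mod 8); ε(u)ε(v)=1·1, αω(v)=-4·0, βω(u)=6·0; sum ≡ 1  ⇒  -1.
(a,b)_∞: sgn(82615)=+, sgn(31)=+, so +1.
(a,b)_7: α=4, u≡1; β=2, v≡3 (mod 7); (1|7)=+1, (3|7)=-1; sign (−1)^0·+1^2·-1^4 = +1.
Ram(82615, 31) = {2, 13}; no ℚ_2-point on the conic.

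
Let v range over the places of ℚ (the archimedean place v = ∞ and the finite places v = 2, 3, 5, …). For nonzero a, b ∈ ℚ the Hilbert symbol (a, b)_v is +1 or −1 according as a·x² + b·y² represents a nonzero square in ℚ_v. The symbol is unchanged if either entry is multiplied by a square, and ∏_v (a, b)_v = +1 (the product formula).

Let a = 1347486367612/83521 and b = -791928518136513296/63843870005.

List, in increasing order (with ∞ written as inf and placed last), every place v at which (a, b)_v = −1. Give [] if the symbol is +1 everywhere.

[2, 5, 7, 11]

(a, b) ≡ (7, -14245) mod (ℚ^×)²; places V = {2, 5, 7, 11, 17, 19, 23, 37, ∞}.
(a,b)_7: α=5, u≡2; β=5, v≡2 (mod 7); (2|7)=+1, (2|7)=+1; sign (−1)^1·+1^5·+1^5 = -1.
(a,b)_5: α=0, u≡2; β=-1, v≡4 (mod 5); (2|5)=-1, (4|5)=+1; sign (−1)^0·-1^-1·+1^0 = -1.
(a,b)_19: α=0, u≡16; β=2, v≡6 (mod 19); (16|19)=+1, (6|19)=+1; sign (−1)^0·+1^2·+1^0 = +1.
(a,b)_23: α=0, u≡15; β=-2, v≡22 (mod 23); (15|23)=-1, (22|23)=-1; sign (−1)^0·-1^-2·-1^0 = +1.
(a,b)_17: α=-4, u≡3; β=-6, v≡15 (mod 17); (3|17)=-1, (15|17)=+1; sign (−1)^0·-1^-6·+1^-4 = +1.
(a,b)_11: α=4, u≡10; β=5, v≡3 (mod 11); (10|11)=-1, (3|11)=+1; sign (−1)^0·-1^5·+1^4 = -1.
(a,b)_2: α=2, β=4; u≡7, v≡3 (mod 8); ε(u)ε(v)=1·1, αω(v)=2·1, βω(u)=4·0; sum ≡ 1  ⇒  -1.
(a,b)_∞: sgn(7)=+, sgn(-14245)=−, so +1.
(a,b)_37: α=2, u≡4; β=3, v≡35 (mod 37); (4|37)=+1, (35|37)=-1; sign (−1)^0·+1^3·-1^2 = +1.
(7, -14245 / ℚ) ramifies at {2, 5, 7, 11}: a division algebra.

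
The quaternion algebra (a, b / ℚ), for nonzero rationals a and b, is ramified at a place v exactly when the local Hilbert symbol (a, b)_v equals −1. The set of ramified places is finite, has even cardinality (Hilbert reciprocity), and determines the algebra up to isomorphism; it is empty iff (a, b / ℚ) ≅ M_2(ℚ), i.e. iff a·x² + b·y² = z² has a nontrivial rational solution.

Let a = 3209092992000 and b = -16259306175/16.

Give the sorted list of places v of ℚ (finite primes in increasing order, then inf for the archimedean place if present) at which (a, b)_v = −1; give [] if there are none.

(a, b) ≡ (595, -7) mod (ℚ^×)²; places V = {2, 3, 5, 7, 17, ∞}.
(a,b)_∞: sgn(595)=+, sgn(-7)=−, so +1.
(a,b)_17: α=3, u≡4; β=2, v≡10 (mod 17); (4|17)=+1, (10|17)=-1; sign (−1)^0·+1^2·-1^3 = -1.
(a,b)_5: α=3, u≡1; β=2, v≡3 (mod 5); (1|5)=+1, (3|5)=-1; sign (−1)^0·+1^2·-1^3 = -1.
(a,b)_7: α=1, u≡2; β=3, v≡6 (mod 7); (2|7)=+1, (6|7)=-1; sign (−1)^1·+1^3·-1^1 = +1.
(a,b)_2: α=10, β=-4; u≡3, v≡1 (mod 8); ε(u)ε(v)=1·0, αω(v)=10·0, βω(u)=-4·1; sum ≡ 0  ⇒  +1.
(a,b)_3: α=6, u≡1; β=8, v≡2 (mod 3); (1|3)=+1, (2|3)=-1; sign (−1)^0·+1^8·-1^6 = +1.
(595, -7 / ℚ) ramifies at {5, 17}: a division algebra.

[5, 17]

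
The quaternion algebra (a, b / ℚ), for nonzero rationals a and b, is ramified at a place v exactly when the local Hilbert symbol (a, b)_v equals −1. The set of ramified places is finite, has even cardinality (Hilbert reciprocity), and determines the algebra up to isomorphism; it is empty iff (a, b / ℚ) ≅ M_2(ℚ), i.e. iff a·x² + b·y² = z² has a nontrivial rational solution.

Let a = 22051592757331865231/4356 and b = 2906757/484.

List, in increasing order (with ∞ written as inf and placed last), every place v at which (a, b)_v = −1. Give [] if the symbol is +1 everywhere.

[17, 29]

(a, b) ≡ (11951, 322973) mod (ℚ^×)²; places V = {2, 3, 7, 11, 17, 19, 29, 37, 43, ∞}.
(a,b)_3: α=-2, u≡2; β=2, v≡2 (mod 3); (2|3)=-1, (2|3)=-1; sign (−1)^0·-1^2·-1^-2 = +1.
(a,b)_19: α=3, u≡8; β=0, v≡11 (mod 19); (8|19)=-1, (11|19)=+1; sign (−1)^0·-1^0·+1^3 = +1.
(a,b)_37: α=3, u≡27; β=1, v≡28 (mod 37); (27|37)=+1, (28|37)=+1; sign (−1)^0·+1^1·+1^3 = +1.
(a,b)_2: α=-2, β=-2; u≡7, v≡5 (mod 8); ε(u)ε(v)=1·0, αω(v)=-2·1, βω(u)=-2·0; sum ≡ 0  ⇒  +1.
(a,b)_11: α=-2, u≡3; β=-2, v≡10 (mod 11); (3|11)=+1, (10|11)=-1; sign (−1)^0·+1^-2·-1^-2 = +1.
(a,b)_7: α=4, u≡2; β=1, v≡4 (mod 7); (2|7)=+1, (4|7)=+1; sign (−1)^0·+1^1·+1^4 = +1.
(a,b)_17: α=1, u≡7; β=0, v≡10 (mod 17); (7|17)=-1, (10|17)=-1; sign (−1)^0·-1^0·-1^1 = -1.
(a,b)_29: α=2, u≡14; β=1, v≡28 (mod 29); (14|29)=-1, (28|29)=+1; sign (−1)^0·-1^1·+1^2 = -1.
(a,b)_43: α=2, u≡4; β=1, v≡12 (mod 43); (4|43)=+1, (12|43)=-1; sign (−1)^0·+1^1·-1^2 = +1.
(a,b)_∞: sgn(11951)=+, sgn(322973)=+, so +1.
Ram(11951, 322973) = {17, 29}; no ℚ_17-point on the conic.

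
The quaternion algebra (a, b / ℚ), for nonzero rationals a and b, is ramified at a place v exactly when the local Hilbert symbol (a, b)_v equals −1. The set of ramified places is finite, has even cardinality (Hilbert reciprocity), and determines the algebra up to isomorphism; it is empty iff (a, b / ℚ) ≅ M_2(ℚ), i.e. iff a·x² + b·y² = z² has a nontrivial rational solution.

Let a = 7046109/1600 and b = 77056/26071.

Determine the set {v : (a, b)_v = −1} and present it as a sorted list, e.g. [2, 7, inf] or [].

[31, 43]

(a, b) ≡ (301, 9331) mod (ℚ^×)²; places V = {2, 3, 5, 7, 17, 29, 31, 43, ∞}.
(a,b)_7: α=1, u≡2; β=1, v≡6 (mod 7); (2|7)=+1, (6|7)=-1; sign (−1)^1·+1^1·-1^1 = +1.
(a,b)_29: α=0, u≡19; β=-2, v≡16 (mod 29); (19|29)=-1, (16|29)=+1; sign (−1)^0·-1^-2·+1^0 = +1.
(a,b)_3: α=4, u≡1; β=0, v≡1 (mod 3); (1|3)=+1, (1|3)=+1; sign (−1)^0·+1^0·+1^4 = +1.
(a,b)_5: α=-2, u≡1; β=0, v≡1 (mod 5); (1|5)=+1, (1|5)=+1; sign (−1)^0·+1^0·+1^-2 = +1.
(a,b)_31: α=0, u≡3; β=-1, v≡13 (mod 31); (3|31)=-1, (13|31)=-1; sign (−1)^0·-1^-1·-1^0 = -1.
(a,b)_2: α=-6, β=8; u≡5, v≡3 (mod 8); ε(u)ε(v)=0·1, αω(v)=-6·1, βω(u)=8·1; sum ≡ 0  ⇒  +1.
(a,b)_43: α=1, u≡18; β=1, v≡32 (mod 43); (18|43)=-1, (32|43)=-1; sign (−1)^1·-1^1·-1^1 = -1.
(a,b)_∞: sgn(301)=+, sgn(9331)=+, so +1.
(a,b)_17: α=2, u≡10; β=0, v≡8 (mod 17); (10|17)=-1, (8|17)=+1; sign (−1)^0·-1^0·+1^2 = +1.
|Ram(301, 9331)| = 2, even; anisotropic at {31, 43}.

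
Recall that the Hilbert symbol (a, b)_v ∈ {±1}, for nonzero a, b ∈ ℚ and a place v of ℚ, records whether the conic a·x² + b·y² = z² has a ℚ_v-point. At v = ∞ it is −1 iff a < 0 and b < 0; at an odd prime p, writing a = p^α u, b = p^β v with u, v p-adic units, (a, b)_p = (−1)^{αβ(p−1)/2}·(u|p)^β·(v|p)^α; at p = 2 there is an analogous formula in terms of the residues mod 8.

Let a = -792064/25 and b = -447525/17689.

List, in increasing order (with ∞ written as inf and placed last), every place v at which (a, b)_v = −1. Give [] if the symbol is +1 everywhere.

(a, b) ≡ (-3094, -221) mod (ℚ^×)²; places V = {2, 3, 5, 7, 13, 17, 19, ∞}.
(a,b)_13: α=1, u≡10; β=1, v≡10 (mod 13); (10|13)=+1, (10|13)=+1; sign (−1)^0·+1^1·+1^1 = +1.
(a,b)_2: α=9, β=0; u≡5, v≡3 (mod 8); ε(u)ε(v)=0·1, αω(v)=9·1, βω(u)=0·1; sum ≡ 1  ⇒  -1.
(a,b)_∞: sgn(-3094)=−, sgn(-221)=−, so -1.
(a,b)_17: α=1, u≡7; β=1, v≡16 (mod 17); (7|17)=-1, (16|17)=+1; sign (−1)^0·-1^1·+1^1 = -1.
(a,b)_7: α=1, u≡6; β=-2, v≡5 (mod 7); (6|7)=-1, (5|7)=-1; sign (−1)^0·-1^-2·-1^1 = -1.
(a,b)_19: α=0, u≡14; β=-2, v≡7 (mod 19); (14|19)=-1, (7|19)=+1; sign (−1)^0·-1^-2·+1^0 = +1.
(a,b)_5: α=-2, u≡1; β=2, v≡1 (mod 5); (1|5)=+1, (1|5)=+1; sign (−1)^0·+1^2·+1^-2 = +1.
(a,b)_3: α=0, u≡2; β=4, v≡1 (mod 3); (2|3)=-1, (1|3)=+1; sign (−1)^0·-1^4·+1^0 = +1.
|Ram(-3094, -221)| = 4, even; anisotropic at {2, 7, 17, ∞}.

[2, 7, 17, inf]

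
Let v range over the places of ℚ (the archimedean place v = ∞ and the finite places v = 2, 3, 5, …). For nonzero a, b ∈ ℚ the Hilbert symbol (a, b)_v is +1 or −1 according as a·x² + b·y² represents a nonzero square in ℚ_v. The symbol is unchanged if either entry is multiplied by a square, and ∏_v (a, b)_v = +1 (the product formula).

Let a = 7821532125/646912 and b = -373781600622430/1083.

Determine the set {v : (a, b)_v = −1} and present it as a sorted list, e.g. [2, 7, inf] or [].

Mod squares: a ≡ 1155, b ≡ -5610. Check v ∈ {∞, 2, 3, 5, 7, 11, 13, 17, 19}.
v=5: a=5^3·(≡1), b=5^1·(≡3) mod 5; (1|5)=+1, (3|5)=-1; (−1)^{3·1·2}·(+1)^1·(-1)^3 = -1.
v=19: a=19^-2·(≡8), b=19^-2·(≡18) mod 19; (8|19)=-1, (18|19)=-1; (−1)^{-2·-2·9}·(-1)^-2·(-1)^-2 = +1.
v=2: v_2(a)=-8, v_2(b)=1; units ≡ 3, 3 (mod 8); ε·ε+αω+βω = 1·1+-8·1+1·1 ≡ 0  ⇒  (a,b)_2 = +1.
v=11: a=11^1·(≡2), b=11^1·(≡10) mod 11; (2|11)=-1, (10|11)=-1; (−1)^{1·1·5}·(-1)^1·(-1)^1 = -1.
v=13: a=13^0·(≡5), b=13^2·(≡5) mod 13; (5|13)=-1, (5|13)=-1; (−1)^{0·2·6}·(-1)^2·(-1)^0 = +1.
v=7: a=7^-1·(≡4), b=7^2·(≡4) mod 7; (4|7)=+1, (4|7)=+1; (−1)^{-1·2·3}·(+1)^2·(+1)^-1 = +1.
v=17: a=17^2·(≡16), b=17^7·(≡10) mod 17; (16|17)=+1, (10|17)=-1; (−1)^{2·7·8}·(+1)^7·(-1)^2 = +1.
v=3: a=3^9·(≡1), b=3^-1·(≡2) mod 3; (1|3)=+1, (2|3)=-1; (−1)^{9·-1·1}·(+1)^-1·(-1)^9 = +1.
v=∞: 1155 > 0 and -5610 < 0  ⇒  (a,b)_∞ = +1.
Ram(1155, -5610) = {5, 11}; no ℚ_5-point on the conic.

[5, 11]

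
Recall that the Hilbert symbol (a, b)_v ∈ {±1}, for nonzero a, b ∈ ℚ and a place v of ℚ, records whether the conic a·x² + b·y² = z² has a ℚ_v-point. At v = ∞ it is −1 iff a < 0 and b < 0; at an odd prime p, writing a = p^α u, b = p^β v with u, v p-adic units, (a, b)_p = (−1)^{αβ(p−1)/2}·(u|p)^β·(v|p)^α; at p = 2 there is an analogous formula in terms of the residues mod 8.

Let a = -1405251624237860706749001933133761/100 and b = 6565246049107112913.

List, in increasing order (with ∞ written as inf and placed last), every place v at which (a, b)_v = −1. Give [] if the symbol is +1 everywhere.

Mod squares: a ≡ -209, b ≡ 6095713. Check v ∈ {∞, 2, 3, 5, 7, 11, 13, 17, 19, 23, 29, 31, 37}.
v=3: a=3^2·(≡1), b=3^6·(≡1) mod 3; (1|3)=+1, (1|3)=+1; (−1)^{2·6·1}·(+1)^6·(+1)^2 = +1.
v=2: v_2(a)=-2, v_2(b)=0; units ≡ 7, 1 (mod 8); ε·ε+αω+βω = 1·0+-2·0+0·0 ≡ 0  ⇒  (a,b)_2 = +1.
v=37: a=37^2·(≡32), b=37^1·(≡16) mod 37; (32|37)=-1, (16|37)=+1; (−1)^{2·1·18}·(-1)^1·(+1)^2 = -1.
v=17: a=17^6·(≡3), b=17^4·(≡11) mod 17; (3|17)=-1, (11|17)=-1; (−1)^{6·4·8}·(-1)^4·(-1)^6 = +1.
v=7: a=7^4·(≡1), b=7^2·(≡2) mod 7; (1|7)=+1, (2|7)=+1; (−1)^{4·2·3}·(+1)^2·(+1)^4 = +1.
v=23: a=23^2·(≡20), b=23^1·(≡6) mod 23; (20|23)=-1, (6|23)=+1; (−1)^{2·1·11}·(-1)^1·(+1)^2 = -1.
v=13: a=13^2·(≡10), b=13^1·(≡12) mod 13; (10|13)=+1, (12|13)=+1; (−1)^{2·1·6}·(+1)^1·(+1)^2 = +1.
v=11: a=11^1·(≡1), b=11^0·(≡7) mod 11; (1|11)=+1, (7|11)=-1; (−1)^{1·0·5}·(+1)^0·(-1)^1 = -1.
v=29: a=29^2·(≡22), b=29^1·(≡9) mod 29; (22|29)=+1, (9|29)=+1; (−1)^{2·1·14}·(+1)^1·(+1)^2 = +1.
v=5: a=5^-2·(≡1), b=5^0·(≡3) mod 5; (1|5)=+1, (3|5)=-1; (−1)^{-2·0·2}·(+1)^0·(-1)^-2 = +1.
v=∞: -209 < 0 and 6095713 > 0  ⇒  (a,b)_∞ = +1.
v=31: a=31^2·(≡1), b=31^0·(≡2) mod 31; (1|31)=+1, (2|31)=+1; (−1)^{2·0·15}·(+1)^0·(+1)^2 = +1.
v=19: a=19^5·(≡3), b=19^3·(≡2) mod 19; (3|19)=-1, (2|19)=-1; (−1)^{5·3·9}·(-1)^3·(-1)^5 = -1.
Ram(-209, 6095713) = {11, 19, 23, 37}; no ℚ_11-point on the conic.

[11, 19, 23, 37]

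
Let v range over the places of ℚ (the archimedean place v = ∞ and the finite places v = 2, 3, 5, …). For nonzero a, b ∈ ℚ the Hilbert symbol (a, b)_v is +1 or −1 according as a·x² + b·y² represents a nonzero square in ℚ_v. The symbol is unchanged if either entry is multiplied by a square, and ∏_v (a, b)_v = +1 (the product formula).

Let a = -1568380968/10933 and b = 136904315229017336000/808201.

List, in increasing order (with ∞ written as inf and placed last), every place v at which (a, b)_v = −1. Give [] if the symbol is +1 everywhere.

(a, b) ≡ (-34034, 35) mod (ℚ^×)²; places V = {2, 3, 5, 7, 11, 13, 17, 29, 31, 43, ∞}.
(a,b)_29: α=-2, u≡26; β=-2, v≡16 (mod 29); (26|29)=-1, (16|29)=+1; sign (−1)^0·-1^-2·+1^-2 = +1.
(a,b)_11: α=1, u≡2; β=4, v≡6 (mod 11); (2|11)=-1, (6|11)=-1; sign (−1)^0·-1^4·-1^1 = -1.
(a,b)_43: α=2, u≡30; β=4, v≡38 (mod 43); (30|43)=-1, (38|43)=+1; sign (−1)^0·-1^4·+1^2 = +1.
(a,b)_5: α=0, u≡4; β=3, v≡3 (mod 5); (4|5)=+1, (3|5)=-1; sign (−1)^0·+1^3·-1^0 = +1.
(a,b)_13: α=-1, u≡6; β=2, v≡10 (mod 13); (6|13)=-1, (10|13)=+1; sign (−1)^0·-1^2·+1^-1 = +1.
(a,b)_∞: sgn(-34034)=−, sgn(35)=+, so +1.
(a,b)_7: α=1, u≡6; β=1, v≡3 (mod 7); (6|7)=-1, (3|7)=-1; sign (−1)^1·-1^1·-1^1 = -1.
(a,b)_17: α=1, u≡2; β=2, v≡2 (mod 17); (2|17)=+1, (2|17)=+1; sign (−1)^0·+1^2·+1^1 = +1.
(a,b)_31: α=0, u≡20; β=-2, v≡7 (mod 31); (20|31)=+1, (7|31)=+1; sign (−1)^0·+1^-2·+1^0 = +1.
(a,b)_2: α=3, β=6; u≡7, v≡3 (mod 8); ε(u)ε(v)=1·1, αω(v)=3·1, βω(u)=6·0; sum ≡ 0  ⇒  +1.
(a,b)_3: α=4, u≡1; β=0, v≡2 (mod 3); (1|3)=+1, (2|3)=-1; sign (−1)^0·+1^0·-1^4 = +1.
(-34034, 35 / ℚ) ramifies at {7, 11}: a division algebra.

[7, 11]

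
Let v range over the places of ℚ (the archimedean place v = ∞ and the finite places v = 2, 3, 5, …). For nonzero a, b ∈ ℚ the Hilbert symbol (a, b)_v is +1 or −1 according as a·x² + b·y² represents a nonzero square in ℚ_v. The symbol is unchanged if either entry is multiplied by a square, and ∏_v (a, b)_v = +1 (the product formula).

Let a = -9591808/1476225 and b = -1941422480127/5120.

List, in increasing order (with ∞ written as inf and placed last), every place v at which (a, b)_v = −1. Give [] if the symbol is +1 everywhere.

[5, 23, 31, inf]

(a, b) ≡ (-9367, -1964315) mod (ℚ^×)²; places V = {2, 3, 5, 13, 17, 19, 23, 29, 31, ∞}.
(a,b)_29: α=1, u≡25; β=1, v≡4 (mod 29); (25|29)=+1, (4|29)=+1; sign (−1)^0·+1^1·+1^1 = +1.
(a,b)_19: α=1, u≡17; β=3, v≡14 (mod 19); (17|19)=+1, (14|19)=-1; sign (−1)^1·+1^3·-1^1 = +1.
(a,b)_5: α=-2, u≡3; β=-1, v≡2 (mod 5); (3|5)=-1, (2|5)=-1; sign (−1)^0·-1^-1·-1^-2 = -1.
(a,b)_2: α=10, β=-10; u≡1, v≡5 (mod 8); ε(u)ε(v)=0·0, αω(v)=10·1, βω(u)=-10·0; sum ≡ 0  ⇒  +1.
(a,b)_31: α=0, u≡30; β=1, v≡29 (mod 31); (30|31)=-1, (29|31)=-1; sign (−1)^0·-1^1·-1^0 = -1.
(a,b)_23: α=0, u≡7; β=1, v≡7 (mod 23); (7|23)=-1, (7|23)=-1; sign (−1)^0·-1^1·-1^0 = -1.
(a,b)_13: α=0, u≡6; β=2, v≡6 (mod 13); (6|13)=-1, (6|13)=-1; sign (−1)^0·-1^2·-1^0 = +1.
(a,b)_17: α=1, u≡7; β=0, v≡9 (mod 17); (7|17)=-1, (9|17)=+1; sign (−1)^0·-1^0·+1^1 = +1.
(a,b)_∞: sgn(-9367)=−, sgn(-1964315)=−, so -1.
(a,b)_3: α=-10, u≡2; β=4, v≡1 (mod 3); (2|3)=-1, (1|3)=+1; sign (−1)^0·-1^4·+1^-10 = +1.
(-9367, -1964315 / ℚ) ramifies at {5, 23, 31, ∞}: a division algebra.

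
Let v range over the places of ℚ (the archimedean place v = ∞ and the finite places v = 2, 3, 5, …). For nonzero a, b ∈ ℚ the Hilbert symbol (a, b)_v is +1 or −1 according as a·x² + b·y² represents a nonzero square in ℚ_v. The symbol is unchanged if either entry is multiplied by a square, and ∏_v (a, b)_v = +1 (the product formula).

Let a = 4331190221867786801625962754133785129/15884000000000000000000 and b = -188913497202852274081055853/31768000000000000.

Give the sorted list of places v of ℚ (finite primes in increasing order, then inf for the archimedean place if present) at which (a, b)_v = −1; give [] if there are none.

[2, 17, 23, 29]

Mod squares: a ≡ 133331, b ≡ -10846. Check v ∈ {∞, 2, 3, 5, 11, 13, 17, 19, 23, 29, 31}.
v=23: a=23^3·(≡13), b=23^2·(≡19) mod 23; (13|23)=+1, (19|23)=-1; (−1)^{3·2·11}·(+1)^2·(-1)^3 = -1.
v=29: a=29^4·(≡10), b=29^3·(≡17) mod 29; (10|29)=-1, (17|29)=-1; (−1)^{4·3·14}·(-1)^3·(-1)^4 = -1.
v=∞: 133331 > 0 and -10846 < 0  ⇒  (a,b)_∞ = +1.
v=19: a=19^-2·(≡3), b=19^-2·(≡15) mod 19; (3|19)=-1, (15|19)=-1; (−1)^{-2·-2·9}·(-1)^-2·(-1)^-2 = +1.
v=2: v_2(a)=-20, v_2(b)=-15; units ≡ 3, 1 (mod 8); ε·ε+αω+βω = 1·0+-20·0+-15·1 ≡ 1  ⇒  (a,b)_2 = -1.
v=31: a=31^3·(≡29), b=31^2·(≡4) mod 31; (29|31)=-1, (4|31)=+1; (−1)^{3·2·15}·(-1)^2·(+1)^3 = +1.
v=5: a=5^-18·(≡4), b=5^-12·(≡4) mod 5; (4|5)=+1, (4|5)=+1; (−1)^{-18·-12·2}·(+1)^-12·(+1)^-18 = +1.
v=11: a=11^-1·(≡8), b=11^-1·(≡3) mod 11; (8|11)=-1, (3|11)=+1; (−1)^{-1·-1·5}·(-1)^-1·(+1)^-1 = +1.
v=3: a=3^30·(≡2), b=3^22·(≡2) mod 3; (2|3)=-1, (2|3)=-1; (−1)^{30·22·1}·(-1)^22·(-1)^30 = +1.
v=13: a=13^6·(≡9), b=13^4·(≡12) mod 13; (9|13)=+1, (12|13)=+1; (−1)^{6·4·6}·(+1)^4·(+1)^6 = +1.
v=17: a=17^1·(≡12), b=17^1·(≡13) mod 17; (12|17)=-1, (13|17)=+1; (−1)^{1·1·8}·(-1)^1·(+1)^1 = -1.
Ram(133331, -10846) = {2, 17, 23, 29}; no ℚ_2-point on the conic.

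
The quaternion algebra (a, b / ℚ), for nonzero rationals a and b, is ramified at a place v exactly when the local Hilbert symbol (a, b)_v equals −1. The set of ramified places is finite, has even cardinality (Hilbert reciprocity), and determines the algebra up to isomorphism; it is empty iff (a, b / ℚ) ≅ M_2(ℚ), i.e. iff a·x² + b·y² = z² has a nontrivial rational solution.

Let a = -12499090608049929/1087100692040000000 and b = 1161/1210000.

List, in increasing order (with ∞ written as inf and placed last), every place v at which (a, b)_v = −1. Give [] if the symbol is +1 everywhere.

[43, 53]

(a, b) ≡ (-25775490, 129) mod (ℚ^×)²; places V = {2, 3, 5, 11, 13, 17, 19, 23, 29, 43, 53, ∞}.
(a,b)_13: α=1, u≡1; β=0, v≡9 (mod 13); (1|13)=+1, (9|13)=+1; sign (−1)^0·+1^0·+1^1 = +1.
(a,b)_23: α=-2, u≡16; β=0, v≡5 (mod 23); (16|23)=+1, (5|23)=-1; sign (−1)^0·+1^0·-1^-2 = +1.
(a,b)_5: α=-7, u≡3; β=-4, v≡1 (mod 5); (3|5)=-1, (1|5)=+1; sign (−1)^0·-1^-4·+1^-7 = +1.
(a,b)_3: α=7, u≡2; β=3, v≡1 (mod 3); (2|3)=-1, (1|3)=+1; sign (−1)^1·-1^3·+1^7 = +1.
(a,b)_11: α=-6, u≡8; β=-2, v≡6 (mod 11); (8|11)=-1, (6|11)=-1; sign (−1)^0·-1^-2·-1^-6 = +1.
(a,b)_19: α=2, u≡7; β=0, v≡10 (mod 19); (7|19)=+1, (10|19)=-1; sign (−1)^0·+1^0·-1^2 = +1.
(a,b)_29: α=-1, u≡21; β=0, v≡22 (mod 29); (21|29)=-1, (22|29)=+1; sign (−1)^0·-1^0·+1^-1 = +1.
(a,b)_2: α=-9, β=-4; u≡7, v≡1 (mod 8); ε(u)ε(v)=1·0, αω(v)=-9·0, βω(u)=-4·0; sum ≡ 0  ⇒  +1.
(a,b)_∞: sgn(-25775490)=−, sgn(129)=+, so +1.
(a,b)_17: α=2, u≡12; β=0, v≡7 (mod 17); (12|17)=-1, (7|17)=-1; sign (−1)^0·-1^0·-1^2 = +1.
(a,b)_43: α=3, u≡26; β=1, v≡18 (mod 43); (26|43)=-1, (18|43)=-1; sign (−1)^1·-1^1·-1^3 = -1.
(a,b)_53: α=1, u≡23; β=0, v≡26 (mod 53); (23|53)=-1, (26|53)=-1; sign (−1)^0·-1^0·-1^1 = -1.
|Ram(-25775490, 129)| = 2, even; anisotropic at {43, 53}.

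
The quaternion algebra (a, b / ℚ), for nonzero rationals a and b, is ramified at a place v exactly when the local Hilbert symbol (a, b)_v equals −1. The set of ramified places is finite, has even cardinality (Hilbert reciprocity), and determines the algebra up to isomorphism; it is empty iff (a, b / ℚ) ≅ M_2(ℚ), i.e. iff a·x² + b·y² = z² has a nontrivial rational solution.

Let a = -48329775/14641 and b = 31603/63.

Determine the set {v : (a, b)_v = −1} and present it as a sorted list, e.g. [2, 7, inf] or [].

(a, b) ≡ (-1271, 1309) mod (ℚ^×)²; places V = {2, 3, 5, 7, 11, 13, 17, 31, 41, ∞}.
(a,b)_3: α=2, u≡1; β=-2, v≡1 (mod 3); (1|3)=+1, (1|3)=+1; sign (−1)^0·+1^-2·+1^2 = +1.
(a,b)_5: α=2, u≡4; β=0, v≡1 (mod 5); (4|5)=+1, (1|5)=+1; sign (−1)^0·+1^0·+1^2 = +1.
(a,b)_7: α=0, u≡6; β=-1, v≡6 (mod 7); (6|7)=-1, (6|7)=-1; sign (−1)^0·-1^-1·-1^0 = -1.
(a,b)_11: α=-4, u≡1; β=1, v≡3 (mod 11); (1|11)=+1, (3|11)=+1; sign (−1)^0·+1^1·+1^-4 = +1.
(a,b)_31: α=1, u≡3; β=0, v≡14 (mod 31); (3|31)=-1, (14|31)=+1; sign (−1)^0·-1^0·+1^1 = +1.
(a,b)_∞: sgn(-1271)=−, sgn(1309)=+, so +1.
(a,b)_2: α=0, β=0; u≡1, v≡5 (mod 8); ε(u)ε(v)=0·0, αω(v)=0·1, βω(u)=0·0; sum ≡ 0  ⇒  +1.
(a,b)_41: α=1, u≡4; β=0, v≡22 (mod 41); (4|41)=+1, (22|41)=-1; sign (−1)^0·+1^0·-1^1 = -1.
(a,b)_17: α=0, u≡13; β=1, v≡9 (mod 17); (13|17)=+1, (9|17)=+1; sign (−1)^0·+1^1·+1^0 = +1.
(a,b)_13: α=2, u≡4; β=2, v≡4 (mod 13); (4|13)=+1, (4|13)=+1; sign (−1)^0·+1^2·+1^2 = +1.
(-1271, 1309 / ℚ) ramifies at {7, 41}: a division algebra.

[7, 41]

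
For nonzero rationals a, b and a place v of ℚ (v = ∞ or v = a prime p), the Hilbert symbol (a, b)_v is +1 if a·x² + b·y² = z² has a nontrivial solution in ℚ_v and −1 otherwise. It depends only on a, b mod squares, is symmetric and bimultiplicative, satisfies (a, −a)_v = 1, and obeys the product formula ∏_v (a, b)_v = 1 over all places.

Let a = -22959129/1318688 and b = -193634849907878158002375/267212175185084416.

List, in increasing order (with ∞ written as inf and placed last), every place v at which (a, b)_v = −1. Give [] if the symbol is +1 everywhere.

(a, b) ≡ (-86802, -4255) mod (ℚ^×)²; places V = {2, 3, 5, 7, 17, 23, 29, 37, ∞}.
(a,b)_5: α=0, u≡2; β=3, v≡1 (mod 5); (2|5)=-1, (1|5)=+1; sign (−1)^0·-1^3·+1^0 = -1.
(a,b)_∞: sgn(-86802)=−, sgn(-4255)=−, so -1.
(a,b)_17: α=1, u≡3; β=0, v≡3 (mod 17); (3|17)=-1, (3|17)=-1; sign (−1)^0·-1^0·-1^1 = -1.
(a,b)_2: α=-5, β=-16; u≡7, v≡1 (mod 8); ε(u)ε(v)=1·0, αω(v)=-5·0, βω(u)=-16·0; sum ≡ 0  ⇒  +1.
(a,b)_7: α=-2, u≡6; β=-8, v≡1 (mod 7); (6|7)=-1, (1|7)=+1; sign (−1)^0·-1^-8·+1^-2 = +1.
(a,b)_23: α=3, u≡19; β=7, v≡21 (mod 23); (19|23)=-1, (21|23)=-1; sign (−1)^1·-1^7·-1^3 = -1.
(a,b)_3: α=1, u≡1; β=8, v≡2 (mod 3); (1|3)=+1, (2|3)=-1; sign (−1)^0·+1^8·-1^1 = -1.
(a,b)_29: α=-2, u≡13; β=-4, v≡10 (mod 29); (13|29)=+1, (10|29)=-1; sign (−1)^0·+1^-4·-1^-2 = +1.
(a,b)_37: α=1, u≡29; β=5, v≡34 (mod 37); (29|37)=-1, (34|37)=+1; sign (−1)^0·-1^5·+1^1 = -1.
(-86802, -4255 / ℚ) ramifies at {3, 5, 17, 23, 37, ∞}: a division algebra.

[3, 5, 17, 23, 37, inf]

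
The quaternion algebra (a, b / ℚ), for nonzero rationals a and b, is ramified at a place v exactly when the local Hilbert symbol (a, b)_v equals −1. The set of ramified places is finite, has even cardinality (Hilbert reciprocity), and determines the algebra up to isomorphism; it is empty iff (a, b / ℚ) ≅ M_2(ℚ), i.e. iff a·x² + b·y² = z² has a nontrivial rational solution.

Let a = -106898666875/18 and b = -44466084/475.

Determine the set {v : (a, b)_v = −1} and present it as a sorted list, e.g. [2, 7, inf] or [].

(a, b) ≡ (-646646, -289731) mod (ℚ^×)²; places V = {2, 3, 5, 7, 11, 13, 17, 19, 23, ∞}.
(a,b)_23: α=2, u≡5; β=1, v≡14 (mod 23); (5|23)=-1, (14|23)=-1; sign (−1)^0·-1^1·-1^2 = -1.
(a,b)_19: α=1, u≡15; β=-1, v≡12 (mod 19); (15|19)=-1, (12|19)=-1; sign (−1)^1·-1^-1·-1^1 = -1.
(a,b)_17: α=1, u≡2; β=1, v≡15 (mod 17); (2|17)=+1, (15|17)=+1; sign (−1)^0·+1^1·+1^1 = +1.
(a,b)_7: α=1, u≡1; β=0, v≡5 (mod 7); (1|7)=+1, (5|7)=-1; sign (−1)^0·+1^0·-1^1 = -1.
(a,b)_3: α=-2, u≡1; β=7, v≡2 (mod 3); (1|3)=+1, (2|3)=-1; sign (−1)^0·+1^7·-1^-2 = +1.
(a,b)_13: α=1, u≡12; β=1, v≡2 (mod 13); (12|13)=+1, (2|13)=-1; sign (−1)^0·+1^1·-1^1 = -1.
(a,b)_2: α=-1, β=2; u≡5, v≡5 (mod 8); ε(u)ε(v)=0·0, αω(v)=-1·1, βω(u)=2·1; sum ≡ 1  ⇒  -1.
(a,b)_∞: sgn(-646646)=−, sgn(-289731)=−, so -1.
(a,b)_5: α=4, u≡1; β=-2, v≡4 (mod 5); (1|5)=+1, (4|5)=+1; sign (−1)^0·+1^-2·+1^4 = +1.
(a,b)_11: α=1, u≡5; β=0, v≡4 (mod 11); (5|11)=+1, (4|11)=+1; sign (−1)^0·+1^0·+1^1 = +1.
|Ram(-646646, -289731)| = 6, even; anisotropic at {2, 7, 13, 19, 23, ∞}.

[2, 7, 13, 19, 23, inf]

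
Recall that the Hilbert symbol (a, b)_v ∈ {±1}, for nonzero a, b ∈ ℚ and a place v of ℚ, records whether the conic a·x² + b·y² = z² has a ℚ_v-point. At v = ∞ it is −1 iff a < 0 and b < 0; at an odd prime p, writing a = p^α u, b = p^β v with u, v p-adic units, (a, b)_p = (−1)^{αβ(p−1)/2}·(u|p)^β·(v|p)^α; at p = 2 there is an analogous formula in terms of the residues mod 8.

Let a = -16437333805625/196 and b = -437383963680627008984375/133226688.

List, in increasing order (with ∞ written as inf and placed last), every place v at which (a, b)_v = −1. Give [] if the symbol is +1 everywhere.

[2, 31, 43, inf]

Mod squares: a ≡ -41, b ≡ -3115221. Check v ∈ {∞, 2, 3, 5, 7, 17, 19, 31, 41, 43}.
v=31: a=31^2·(≡15), b=31^3·(≡30) mod 31; (15|31)=-1, (30|31)=-1; (−1)^{2·3·15}·(-1)^3·(-1)^2 = -1.
v=3: a=3^0·(≡1), b=3^-1·(≡1) mod 3; (1|3)=+1, (1|3)=+1; (−1)^{0·-1·1}·(+1)^-1·(+1)^0 = +1.
v=43: a=43^2·(≡5), b=43^3·(≡19) mod 43; (5|43)=-1, (19|43)=-1; (−1)^{2·3·21}·(-1)^3·(-1)^2 = -1.
v=2: v_2(a)=-2, v_2(b)=-6; units ≡ 7, 3 (mod 8); ε·ε+αω+βω = 1·1+-2·1+-6·0 ≡ 1  ⇒  (a,b)_2 = -1.
v=17: a=17^0·(≡11), b=17^-2·(≡7) mod 17; (11|17)=-1, (7|17)=-1; (−1)^{0·-2·8}·(-1)^-2·(-1)^0 = +1.
v=5: a=5^4·(≡1), b=5^8·(≡4) mod 5; (1|5)=+1, (4|5)=+1; (−1)^{4·8·2}·(+1)^8·(+1)^4 = +1.
v=19: a=19^2·(≡9), b=19^3·(≡9) mod 19; (9|19)=+1, (9|19)=+1; (−1)^{2·3·9}·(+1)^3·(+1)^2 = +1.
v=41: a=41^1·(≡16), b=41^3·(≡37) mod 41; (16|41)=+1, (37|41)=+1; (−1)^{1·3·20}·(+1)^3·(+1)^1 = +1.
v=7: a=7^-2·(≡4), b=7^-4·(≡3) mod 7; (4|7)=+1, (3|7)=-1; (−1)^{-2·-4·3}·(+1)^-4·(-1)^-2 = +1.
v=∞: -41 < 0 and -3115221 < 0  ⇒  (a,b)_∞ = -1.
Ram(-41, -3115221) = {2, 31, 43, ∞}; no ℚ_2-point on the conic.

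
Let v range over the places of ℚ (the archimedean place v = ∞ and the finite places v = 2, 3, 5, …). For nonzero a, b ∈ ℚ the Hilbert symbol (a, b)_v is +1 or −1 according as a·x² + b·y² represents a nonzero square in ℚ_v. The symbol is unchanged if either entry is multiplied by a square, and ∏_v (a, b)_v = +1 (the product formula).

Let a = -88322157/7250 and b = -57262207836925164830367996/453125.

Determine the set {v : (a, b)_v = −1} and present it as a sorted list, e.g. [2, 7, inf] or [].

[2, 7, 29, inf]

(a, b) ≡ (-22330, -3451) mod (ℚ^×)²; places V = {2, 3, 5, 7, 11, 17, 29, ∞}.
(a,b)_5: α=-3, u≡1; β=-6, v≡1 (mod 5); (1|5)=+1, (1|5)=+1; sign (−1)^0·+1^-6·+1^-3 = +1.
(a,b)_7: α=3, u≡2; β=9, v≡4 (mod 7); (2|7)=+1, (4|7)=+1; sign (−1)^1·+1^9·+1^3 = -1.
(a,b)_11: α=1, u≡9; β=4, v≡4 (mod 11); (9|11)=+1, (4|11)=+1; sign (−1)^0·+1^4·+1^1 = +1.
(a,b)_∞: sgn(-22330)=−, sgn(-3451)=−, so -1.
(a,b)_17: α=2, u≡8; β=7, v≡9 (mod 17); (8|17)=+1, (9|17)=+1; sign (−1)^0·+1^7·+1^2 = +1.
(a,b)_3: α=4, u≡2; β=10, v≡2 (mod 3); (2|3)=-1, (2|3)=-1; sign (−1)^0·-1^10·-1^4 = +1.
(a,b)_29: α=-1, u≡28; β=-1, v≡19 (mod 29); (28|29)=+1, (19|29)=-1; sign (−1)^0·+1^-1·-1^-1 = -1.
(a,b)_2: α=-1, β=2; u≡3, v≡5 (mod 8); ε(u)ε(v)=1·0, αω(v)=-1·1, βω(u)=2·1; sum ≡ 1  ⇒  -1.
Ram(-22330, -3451) = {2, 7, 29, ∞}; no ℚ_2-point on the conic.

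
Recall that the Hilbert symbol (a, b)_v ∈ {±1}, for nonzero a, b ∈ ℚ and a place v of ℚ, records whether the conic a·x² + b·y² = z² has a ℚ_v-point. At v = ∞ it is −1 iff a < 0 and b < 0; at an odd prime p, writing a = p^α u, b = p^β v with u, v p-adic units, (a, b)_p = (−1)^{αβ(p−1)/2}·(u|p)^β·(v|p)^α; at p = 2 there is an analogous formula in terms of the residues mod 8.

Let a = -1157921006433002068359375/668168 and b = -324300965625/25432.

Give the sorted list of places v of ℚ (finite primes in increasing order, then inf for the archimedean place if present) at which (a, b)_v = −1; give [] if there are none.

[2, 3, 7, inf]

(a, b) ≡ (-910, -2310) mod (ℚ^×)²; places V = {2, 3, 5, 7, 11, 13, 17, 19, ∞}.
(a,b)_3: α=6, u≡2; β=5, v≡1 (mod 3); (2|3)=-1, (1|3)=+1; sign (−1)^0·-1^5·+1^6 = -1.
(a,b)_5: α=9, u≡2; β=5, v≡3 (mod 5); (2|5)=-1, (3|5)=-1; sign (−1)^0·-1^5·-1^9 = +1.
(a,b)_13: α=5, u≡11; β=2, v≡12 (mod 13); (11|13)=-1, (12|13)=+1; sign (−1)^0·-1^2·+1^5 = +1.
(a,b)_2: α=-3, β=-3; u≡1, v≡5 (mod 8); ε(u)ε(v)=0·0, αω(v)=-3·1, βω(u)=-3·0; sum ≡ 1  ⇒  -1.
(a,b)_7: α=5, u≡3; β=1, v≡3 (mod 7); (3|7)=-1, (3|7)=-1; sign (−1)^1·-1^1·-1^5 = -1.
(a,b)_11: α=0, u≡4; β=-1, v≡6 (mod 11); (4|11)=+1, (6|11)=-1; sign (−1)^0·+1^-1·-1^0 = +1.
(a,b)_∞: sgn(-910)=−, sgn(-2310)=−, so -1.
(a,b)_17: α=-4, u≡13; β=-2, v≡13 (mod 17); (13|17)=+1, (13|17)=+1; sign (−1)^0·+1^-2·+1^-4 = +1.
(a,b)_19: α=4, u≡18; β=2, v≡18 (mod 19); (18|19)=-1, (18|19)=-1; sign (−1)^0·-1^2·-1^4 = +1.
(-910, -2310 / ℚ) ramifies at {2, 3, 7, ∞}: a division algebra.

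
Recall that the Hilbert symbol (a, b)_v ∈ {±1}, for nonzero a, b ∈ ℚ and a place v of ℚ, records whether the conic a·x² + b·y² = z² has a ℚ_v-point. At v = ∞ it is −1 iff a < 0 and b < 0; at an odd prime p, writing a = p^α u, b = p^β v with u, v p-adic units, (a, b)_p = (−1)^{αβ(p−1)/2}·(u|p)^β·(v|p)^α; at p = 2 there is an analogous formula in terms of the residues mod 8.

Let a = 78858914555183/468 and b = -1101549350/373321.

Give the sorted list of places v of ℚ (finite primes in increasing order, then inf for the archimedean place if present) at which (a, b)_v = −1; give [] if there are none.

(a, b) ≡ (299, -15686) mod (ℚ^×)²; places V = {2, 3, 5, 7, 11, 13, 23, 31, 47, 53, ∞}.
(a,b)_53: α=2, u≡33; β=2, v≡34 (mod 53); (33|53)=-1, (34|53)=-1; sign (−1)^0·-1^2·-1^2 = +1.
(a,b)_47: α=0, u≡1; β=-2, v≡3 (mod 47); (1|47)=+1, (3|47)=+1; sign (−1)^0·+1^-2·+1^0 = +1.
(a,b)_7: α=4, u≡3; β=0, v≡2 (mod 7); (3|7)=-1, (2|7)=+1; sign (−1)^0·-1^0·+1^4 = +1.
(a,b)_5: α=0, u≡1; β=2, v≡1 (mod 5); (1|5)=+1, (1|5)=+1; sign (−1)^0·+1^2·+1^0 = +1.
(a,b)_2: α=-2, β=1; u≡3, v≡5 (mod 8); ε(u)ε(v)=1·0, αω(v)=-2·1, βω(u)=1·1; sum ≡ 1  ⇒  -1.
(a,b)_11: α=0, u≡8; β=1, v≡5 (mod 11); (8|11)=-1, (5|11)=+1; sign (−1)^0·-1^1·+1^0 = -1.
(a,b)_13: α=-1, u≡10; β=-2, v≡5 (mod 13); (10|13)=+1, (5|13)=-1; sign (−1)^0·+1^-2·-1^-1 = -1.
(a,b)_31: α=2, u≡28; β=1, v≡29 (mod 31); (28|31)=+1, (29|31)=-1; sign (−1)^0·+1^1·-1^2 = +1.
(a,b)_3: α=-2, u≡2; β=0, v≡1 (mod 3); (2|3)=-1, (1|3)=+1; sign (−1)^0·-1^0·+1^-2 = +1.
(a,b)_∞: sgn(299)=+, sgn(-15686)=−, so +1.
(a,b)_23: α=3, u≡9; β=1, v≡6 (mod 23); (9|23)=+1, (6|23)=+1; sign (−1)^1·+1^1·+1^3 = -1.
|Ram(299, -15686)| = 4, even; anisotropic at {2, 11, 13, 23}.

[2, 11, 13, 23]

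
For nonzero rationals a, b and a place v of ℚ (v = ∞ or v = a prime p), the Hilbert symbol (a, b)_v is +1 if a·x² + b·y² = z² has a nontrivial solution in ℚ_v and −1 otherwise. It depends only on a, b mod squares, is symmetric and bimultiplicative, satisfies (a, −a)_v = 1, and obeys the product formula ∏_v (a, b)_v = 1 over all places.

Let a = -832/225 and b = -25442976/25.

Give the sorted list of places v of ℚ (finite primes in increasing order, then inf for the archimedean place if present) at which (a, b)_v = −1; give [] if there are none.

[3, 13, 37, inf]

(a, b) ≡ (-13, -1590186) mod (ℚ^×)²; places V = {2, 3, 5, 13, 19, 29, 37, ∞}.
(a,b)_37: α=0, u≡31; β=1, v≡28 (mod 37); (31|37)=-1, (28|37)=+1; sign (−1)^0·-1^1·+1^0 = -1.
(a,b)_29: α=0, u≡7; β=1, v≡9 (mod 29); (7|29)=+1, (9|29)=+1; sign (−1)^0·+1^1·+1^0 = +1.
(a,b)_5: α=-2, u≡2; β=-2, v≡4 (mod 5); (2|5)=-1, (4|5)=+1; sign (−1)^0·-1^-2·+1^-2 = +1.
(a,b)_3: α=-2, u≡2; β=1, v≡2 (mod 3); (2|3)=-1, (2|3)=-1; sign (−1)^0·-1^1·-1^-2 = -1.
(a,b)_13: α=1, u≡10; β=1, v≡2 (mod 13); (10|13)=+1, (2|13)=-1; sign (−1)^0·+1^1·-1^1 = -1.
(a,b)_2: α=6, β=5; u≡3, v≡3 (mod 8); ε(u)ε(v)=1·1, αω(v)=6·1, βω(u)=5·1; sum ≡ 0  ⇒  +1.
(a,b)_19: α=0, u≡5; β=1, v≡9 (mod 19); (5|19)=+1, (9|19)=+1; sign (−1)^0·+1^1·+1^0 = +1.
(a,b)_∞: sgn(-13)=−, sgn(-1590186)=−, so -1.
(-13, -1590186 / ℚ) ramifies at {3, 13, 37, ∞}: a division algebra.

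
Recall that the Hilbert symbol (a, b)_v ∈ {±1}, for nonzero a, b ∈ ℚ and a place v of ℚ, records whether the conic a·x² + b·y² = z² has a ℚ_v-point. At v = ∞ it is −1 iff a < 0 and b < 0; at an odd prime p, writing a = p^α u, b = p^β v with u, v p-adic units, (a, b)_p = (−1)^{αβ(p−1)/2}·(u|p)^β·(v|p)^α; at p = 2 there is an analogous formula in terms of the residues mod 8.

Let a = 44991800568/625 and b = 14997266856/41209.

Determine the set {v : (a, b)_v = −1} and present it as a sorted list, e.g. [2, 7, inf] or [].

[2, 3, 11, 17]

(a, b) ≡ (4862, 14586) mod (ℚ^×)²; places V = {2, 3, 5, 7, 11, 13, 17, 29, ∞}.
(a,b)_29: α=0, u≡27; β=-2, v≡13 (mod 29); (27|29)=-1, (13|29)=+1; sign (−1)^0·-1^-2·+1^0 = +1.
(a,b)_3: α=4, u≡2; β=3, v≡2 (mod 3); (2|3)=-1, (2|3)=-1; sign (−1)^0·-1^3·-1^4 = -1.
(a,b)_7: α=0, u≡4; β=-2, v≡5 (mod 7); (4|7)=+1, (5|7)=-1; sign (−1)^0·+1^-2·-1^0 = +1.
(a,b)_2: α=3, β=3; u≡7, v≡5 (mod 8); ε(u)ε(v)=1·0, αω(v)=3·1, βω(u)=3·0; sum ≡ 1  ⇒  -1.
(a,b)_5: α=-4, u≡3; β=0, v≡4 (mod 5); (3|5)=-1, (4|5)=+1; sign (−1)^0·-1^0·+1^-4 = +1.
(a,b)_17: α=1, u≡5; β=1, v≡16 (mod 17); (5|17)=-1, (16|17)=+1; sign (−1)^0·-1^1·+1^1 = -1.
(a,b)_13: α=5, u≡3; β=5, v≡12 (mod 13); (3|13)=+1, (12|13)=+1; sign (−1)^0·+1^5·+1^5 = +1.
(a,b)_11: α=1, u≡8; β=1, v≡8 (mod 11); (8|11)=-1, (8|11)=-1; sign (−1)^1·-1^1·-1^1 = -1.
(a,b)_∞: sgn(4862)=+, sgn(14586)=+, so +1.
Ram(4862, 14586) = {2, 3, 11, 17}; no ℚ_2-point on the conic.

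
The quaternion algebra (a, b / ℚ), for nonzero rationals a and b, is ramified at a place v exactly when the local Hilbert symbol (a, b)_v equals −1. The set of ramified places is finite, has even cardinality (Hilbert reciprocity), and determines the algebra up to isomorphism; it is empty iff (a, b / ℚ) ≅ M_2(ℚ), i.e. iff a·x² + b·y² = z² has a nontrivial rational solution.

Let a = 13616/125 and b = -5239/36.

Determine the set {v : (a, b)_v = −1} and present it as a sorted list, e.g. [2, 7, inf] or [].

[23, 37]

(a, b) ≡ (4255, -31) mod (ℚ^×)²; places V = {2, 3, 5, 13, 23, 31, 37, ∞}.
(a,b)_37: α=1, u≡21; β=0, v≡22 (mod 37); (21|37)=+1, (22|37)=-1; sign (−1)^0·+1^0·-1^1 = -1.
(a,b)_23: α=1, u≡4; β=0, v≡11 (mod 23); (4|23)=+1, (11|23)=-1; sign (−1)^0·+1^0·-1^1 = -1.
(a,b)_2: α=4, β=-2; u≡7, v≡1 (mod 8); ε(u)ε(v)=1·0, αω(v)=4·0, βω(u)=-2·0; sum ≡ 0  ⇒  +1.
(a,b)_3: α=0, u≡1; β=-2, v≡2 (mod 3); (1|3)=+1, (2|3)=-1; sign (−1)^0·+1^-2·-1^0 = +1.
(a,b)_13: α=0, u≡12; β=2, v≡6 (mod 13); (12|13)=+1, (6|13)=-1; sign (−1)^0·+1^2·-1^0 = +1.
(a,b)_∞: sgn(4255)=+, sgn(-31)=−, so +1.
(a,b)_31: α=0, u≡7; β=1, v≡22 (mod 31); (7|31)=+1, (22|31)=-1; sign (−1)^0·+1^1·-1^0 = +1.
(a,b)_5: α=-3, u≡1; β=0, v≡1 (mod 5); (1|5)=+1, (1|5)=+1; sign (−1)^0·+1^0·+1^-3 = +1.
Ram(4255, -31) = {23, 37}; no ℚ_23-point on the conic.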